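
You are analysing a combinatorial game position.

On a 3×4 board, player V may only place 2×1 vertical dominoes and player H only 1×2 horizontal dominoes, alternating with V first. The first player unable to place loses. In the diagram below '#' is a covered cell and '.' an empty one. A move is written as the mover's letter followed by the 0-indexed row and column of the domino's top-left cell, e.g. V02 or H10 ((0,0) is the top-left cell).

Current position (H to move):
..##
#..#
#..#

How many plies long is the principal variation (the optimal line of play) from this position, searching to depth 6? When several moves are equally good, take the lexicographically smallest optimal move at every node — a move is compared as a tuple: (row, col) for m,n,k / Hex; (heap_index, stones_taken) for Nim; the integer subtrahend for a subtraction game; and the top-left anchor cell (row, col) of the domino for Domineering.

ply 1, H at ..##/#..#/#..# | H00=-1→####/#..#/#..#; H11=+1→..##/####/#..#*; H21=-1→..##/#..#/####
ply 2: ..##/####/#..# is terminal -1 (V); from ..##/#..#/#..# depth 6

PV length from [..##/#..#/#..#]: 1 ply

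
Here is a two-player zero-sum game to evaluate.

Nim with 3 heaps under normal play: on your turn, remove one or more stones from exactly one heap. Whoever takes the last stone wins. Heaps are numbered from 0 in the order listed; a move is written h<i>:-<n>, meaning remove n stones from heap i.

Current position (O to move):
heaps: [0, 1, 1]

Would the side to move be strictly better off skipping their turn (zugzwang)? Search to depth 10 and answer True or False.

p1 O@[(0,1,1)]: h1:-1[(0,0,1)]-1* h2:-1[(0,1,0)]-1
p2 X@[(0,0,1)]: h2:-1[(0,0,0)]+1*
p3 O@[(0,0,0)] terminal -1; root [(0,1,1)] d10
suppose O passes — search the same position with X to move:
pass> p1 X@[(0,1,1)]: h1:-1[(0,0,1)]-1* h2:-1[(0,1,0)]-1
pass> p2 O@[(0,0,1)]: h2:-1[(0,0,0)]+1*
pass> p3 X@[(0,0,0)] terminal -1; root [(0,1,1)] d10
for O: play -1, pass +1

zugzwang((0,1,1), O) = True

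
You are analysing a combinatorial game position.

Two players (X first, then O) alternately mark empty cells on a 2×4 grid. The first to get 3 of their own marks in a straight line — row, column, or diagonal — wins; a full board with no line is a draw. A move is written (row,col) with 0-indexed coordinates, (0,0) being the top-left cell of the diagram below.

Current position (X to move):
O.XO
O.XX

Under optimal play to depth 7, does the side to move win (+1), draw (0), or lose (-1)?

value(O.XO/O.XX, X) = +1

p1 X@[O.XO/O.XX]: (0,1)[OXXO/O.XX]+0 (1,1)[O.XO/OXXX]+1*
p2 O@[O.XO/OXXX] terminal -1; root [O.XO/O.XX] d7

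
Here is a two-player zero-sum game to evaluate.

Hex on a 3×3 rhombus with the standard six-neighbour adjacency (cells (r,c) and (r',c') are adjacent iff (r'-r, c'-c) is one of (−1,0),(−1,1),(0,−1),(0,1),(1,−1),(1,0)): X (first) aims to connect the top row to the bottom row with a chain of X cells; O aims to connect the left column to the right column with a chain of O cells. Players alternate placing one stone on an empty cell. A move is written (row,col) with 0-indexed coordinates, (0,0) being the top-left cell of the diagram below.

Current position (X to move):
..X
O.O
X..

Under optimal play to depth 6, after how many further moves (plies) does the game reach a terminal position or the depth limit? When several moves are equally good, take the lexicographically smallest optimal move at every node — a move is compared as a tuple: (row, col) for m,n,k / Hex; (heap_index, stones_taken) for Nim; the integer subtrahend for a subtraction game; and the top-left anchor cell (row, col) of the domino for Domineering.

[..X/O.O/X..] X move#1: (0,0):-1/X.X/O.O/X.., (0,1):-1/.XX/O.O/X.., (1,1):+1/..X/OXO/X..*, (2,1):-1/..X/O.O/XX., (2,2):-1/..X/O.O/X.X
[..X/OXO/X..] end (terminal -1, O#2); searched ..X/O.O/X.. to 6

PV length from [..X/O.O/X..]: 1 ply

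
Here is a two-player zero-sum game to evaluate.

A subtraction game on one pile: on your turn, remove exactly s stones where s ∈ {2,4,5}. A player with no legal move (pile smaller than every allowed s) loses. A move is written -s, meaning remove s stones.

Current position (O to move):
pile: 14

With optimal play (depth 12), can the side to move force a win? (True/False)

O winning at [14]: False

[14] O move#1: -2:-1/12*, -4:-1/10, -5:-1/9
[12] X move#2: -2:-1/10, -4:+1/8*, -5:+1/7
[8] O move#3: -2:-1/6*, -4:-1/4, -5:-1/3
[6] X move#4: -2:-1/4, -4:-1/2, -5:+1/1*
[1] end (terminal -1, O#5); searched 14 to 12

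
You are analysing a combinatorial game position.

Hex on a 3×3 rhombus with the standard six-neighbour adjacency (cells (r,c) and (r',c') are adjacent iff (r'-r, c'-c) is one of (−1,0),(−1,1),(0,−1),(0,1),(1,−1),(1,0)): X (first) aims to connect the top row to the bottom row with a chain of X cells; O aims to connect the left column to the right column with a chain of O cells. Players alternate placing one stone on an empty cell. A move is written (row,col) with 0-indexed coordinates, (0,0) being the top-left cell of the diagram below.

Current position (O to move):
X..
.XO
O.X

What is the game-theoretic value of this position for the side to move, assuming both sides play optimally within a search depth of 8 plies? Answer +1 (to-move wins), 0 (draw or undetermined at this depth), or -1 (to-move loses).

value(X../.XO/O.X, O) = +1

p1 O@[X../.XO/O.X]: (0,1)[XO./.XO/O.X]-1 (0,2)[X.O/.XO/O.X]-1 (1,0)[X../OXO/O.X]-1 (2,1)[X../.XO/OOX]+1*
p2 X@[X../.XO/OOX] terminal -1; root [X../.XO/O.X] d8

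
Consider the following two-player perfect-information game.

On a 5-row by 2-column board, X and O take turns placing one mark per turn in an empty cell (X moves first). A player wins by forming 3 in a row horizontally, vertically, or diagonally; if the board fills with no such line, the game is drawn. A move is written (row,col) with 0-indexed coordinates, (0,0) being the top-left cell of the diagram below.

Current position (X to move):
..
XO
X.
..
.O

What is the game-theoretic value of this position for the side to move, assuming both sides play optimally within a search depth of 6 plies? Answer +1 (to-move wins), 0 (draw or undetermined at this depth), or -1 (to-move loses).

[../XO/X./../.O] X move#1: (0,0):+1/X./XO/X./../.O*, (0,1):+1/.X/XO/X./../.O, (2,1):+1/../XO/XX/../.O, (3,0):+1/../XO/X./X./.O, (3,1):+1/../XO/X./.X/.O, (4,0):+1/../XO/X./../XO
[X./XO/X./../.O] end (terminal -1, O#2); searched ../XO/X./../.O to 6

value(../XO/X./../.O, X) = +1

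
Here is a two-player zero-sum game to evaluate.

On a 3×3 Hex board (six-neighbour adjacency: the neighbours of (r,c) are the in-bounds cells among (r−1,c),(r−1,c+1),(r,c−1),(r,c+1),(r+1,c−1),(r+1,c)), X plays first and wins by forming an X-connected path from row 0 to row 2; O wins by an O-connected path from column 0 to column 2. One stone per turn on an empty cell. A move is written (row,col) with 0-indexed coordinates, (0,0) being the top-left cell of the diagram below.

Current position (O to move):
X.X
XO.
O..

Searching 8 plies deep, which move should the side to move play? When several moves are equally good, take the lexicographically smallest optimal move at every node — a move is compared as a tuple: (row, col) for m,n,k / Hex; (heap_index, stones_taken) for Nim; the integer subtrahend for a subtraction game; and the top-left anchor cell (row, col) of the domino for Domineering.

ply 1, O at X.X/XO./O.. | (0,1)=-1→XOX/XO./O..; (1,2)=+1→X.X/XOO/O..*; (2,1)=+1→X.X/XO./OO.; (2,2)=+1→X.X/XO./O.O
ply 2: X.X/XOO/O.. is terminal -1 (X); from X.X/XO./O.. depth 8

O's best at [X.X/XO./O..]: (1,2)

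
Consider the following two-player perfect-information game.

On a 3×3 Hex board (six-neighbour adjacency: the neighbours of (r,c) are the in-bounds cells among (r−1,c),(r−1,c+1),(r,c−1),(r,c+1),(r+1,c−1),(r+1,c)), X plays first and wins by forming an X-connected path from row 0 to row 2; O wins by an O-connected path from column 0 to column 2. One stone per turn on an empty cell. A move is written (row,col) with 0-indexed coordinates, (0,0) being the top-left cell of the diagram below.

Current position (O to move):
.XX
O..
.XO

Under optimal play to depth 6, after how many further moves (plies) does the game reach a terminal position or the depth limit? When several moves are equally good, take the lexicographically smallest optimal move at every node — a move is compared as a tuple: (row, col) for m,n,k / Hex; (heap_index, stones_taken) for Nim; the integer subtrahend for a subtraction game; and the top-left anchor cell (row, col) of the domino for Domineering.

ply 1, O at .XX/O../.XO | (0,0)=-1→OXX/O../.XO*; (1,1)=-1→.XX/OO./.XO; (1,2)=-1→.XX/O.O/.XO; (2,0)=-1→.XX/O../OXO
ply 2, X at OXX/O../.XO | (1,1)=+1→OXX/OX./.XO*; (1,2)=+1→OXX/O.X/.XO; (2,0)=+1→OXX/O../XXO
ply 3: OXX/OX./.XO is terminal -1 (O); from .XX/O../.XO depth 6

PV length from [.XX/O../.XO]: 2 plies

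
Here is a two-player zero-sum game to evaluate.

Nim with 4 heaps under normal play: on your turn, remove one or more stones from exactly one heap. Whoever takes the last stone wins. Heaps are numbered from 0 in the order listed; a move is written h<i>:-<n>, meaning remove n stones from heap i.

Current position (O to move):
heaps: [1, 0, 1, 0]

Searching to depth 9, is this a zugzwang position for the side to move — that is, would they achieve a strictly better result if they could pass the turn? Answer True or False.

zugzwang((1,0,1,0), O) = True

[(1,0,1,0)] O move#1: h0:-1:-1/(0,0,1,0)*, h2:-1:-1/(1,0,0,0)
[(0,0,1,0)] X move#2: h2:-1:+1/(0,0,0,0)*
[(0,0,0,0)] end (terminal -1, O#3); searched (1,0,1,0) to 9
suppose O passes — search the same position with X to move:
pass> [(1,0,1,0)] X move#1: h0:-1:-1/(0,0,1,0)*, h2:-1:-1/(1,0,0,0)
pass> [(0,0,1,0)] O move#2: h2:-1:+1/(0,0,0,0)*
pass> [(0,0,0,0)] end (terminal -1, X#3); searched (1,0,1,0) to 9
for O: play -1, pass +1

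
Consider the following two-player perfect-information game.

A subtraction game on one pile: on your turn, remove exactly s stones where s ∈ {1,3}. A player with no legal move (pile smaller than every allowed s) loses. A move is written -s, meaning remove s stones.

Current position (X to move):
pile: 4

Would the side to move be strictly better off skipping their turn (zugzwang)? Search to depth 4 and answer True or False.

zugzwang(4, X) = True

p1 X@[4]: -1[3]-1* -3[1]-1
p2 O@[3]: -1[2]+1* -3[0]+1
p3 X@[2]: -1[1]-1*
p4 O@[1]: -1[0]+1*
p5 X@[0] terminal -1; root [4] d4
if X skipped the turn, O would face:
~ p1 O@[4]: -1[3]-1* -3[1]-1
~ p2 X@[3]: -1[2]+1* -3[0]+1
~ p3 O@[2]: -1[1]-1*
~ p4 X@[1]: -1[0]+1*
~ p5 O@[0] terminal -1; root [4] d4
compare (X): move=-1 vs pass=+1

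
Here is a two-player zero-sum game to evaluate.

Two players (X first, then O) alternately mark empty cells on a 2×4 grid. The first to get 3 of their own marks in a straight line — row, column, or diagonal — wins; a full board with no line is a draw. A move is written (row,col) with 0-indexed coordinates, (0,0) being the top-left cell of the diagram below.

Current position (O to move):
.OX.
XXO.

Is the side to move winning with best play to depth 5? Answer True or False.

[.OX./XXO.] O move#1: (0,0):+0/OOX./XXO.*, (0,3):+0/.OXO/XXO., (1,3):+0/.OX./XXOO
[OOX./XXO.] X move#2: (0,3):+0/OOXX/XXO.*, (1,3):+0/OOX./XXOX
[OOXX/XXO.] O move#3: (1,3):+0/OOXX/XXOO*
[OOXX/XXOO] end (terminal +0, X#4); searched .OX./XXO. to 5

O winning at [.OX./XXO.]: False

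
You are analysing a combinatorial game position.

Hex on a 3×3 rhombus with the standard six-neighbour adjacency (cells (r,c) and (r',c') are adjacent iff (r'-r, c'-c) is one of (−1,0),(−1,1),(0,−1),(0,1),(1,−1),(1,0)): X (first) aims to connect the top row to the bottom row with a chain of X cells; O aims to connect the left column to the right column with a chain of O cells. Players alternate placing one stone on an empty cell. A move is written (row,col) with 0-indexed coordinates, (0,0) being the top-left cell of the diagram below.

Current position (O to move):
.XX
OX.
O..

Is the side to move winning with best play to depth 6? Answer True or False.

ply 1, O at .XX/OX./O.. | (0,0)=-1→OXX/OX./O..; (1,2)=-1→.XX/OXO/O..; (2,1)=+1→.XX/OX./OO.*; (2,2)=-1→.XX/OX./O.O
ply 2, X at .XX/OX./OO. | (0,0)=-1→XXX/OX./OO.*; (1,2)=-1→.XX/OXX/OO.; (2,2)=-1→.XX/OX./OOX
ply 3, O at XXX/OX./OO. | (1,2)=+1→XXX/OXO/OO.*; (2,2)=+1→XXX/OX./OOO
ply 4: XXX/OXO/OO. is terminal -1 (X); from .XX/OX./O.. depth 6

O winning at [.XX/OX./O..]: True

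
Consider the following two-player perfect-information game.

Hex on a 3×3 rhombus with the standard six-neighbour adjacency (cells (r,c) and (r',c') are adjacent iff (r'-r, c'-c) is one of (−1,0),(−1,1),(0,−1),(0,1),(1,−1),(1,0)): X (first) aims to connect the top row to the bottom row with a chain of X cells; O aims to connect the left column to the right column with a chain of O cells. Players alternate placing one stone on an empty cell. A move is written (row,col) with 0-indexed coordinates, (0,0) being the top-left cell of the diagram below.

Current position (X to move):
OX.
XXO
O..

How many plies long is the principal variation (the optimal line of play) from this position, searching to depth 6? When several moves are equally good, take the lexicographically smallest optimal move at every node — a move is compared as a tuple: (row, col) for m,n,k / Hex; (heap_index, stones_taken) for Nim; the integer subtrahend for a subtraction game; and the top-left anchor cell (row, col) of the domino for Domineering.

p1 X@[OX./XXO/O..]: (0,2)[OXX/XXO/O..]-1 (2,1)[OX./XXO/OX.]+1* (2,2)[OX./XXO/O.X]-1
p2 O@[OX./XXO/OX.] terminal -1; root [OX./XXO/O..] d6

PV length from [OX./XXO/O..]: 1 ply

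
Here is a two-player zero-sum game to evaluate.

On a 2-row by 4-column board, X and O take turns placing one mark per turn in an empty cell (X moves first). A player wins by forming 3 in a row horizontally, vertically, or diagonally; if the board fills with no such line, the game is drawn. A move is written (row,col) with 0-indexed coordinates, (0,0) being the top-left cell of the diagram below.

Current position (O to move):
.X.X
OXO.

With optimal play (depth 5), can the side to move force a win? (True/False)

p1 O@[.X.X/OXO.]: (0,0)[OX.X/OXO.]-1 (0,2)[.XOX/OXO.]+0* (1,3)[.X.X/OXOO]-1
p2 X@[.XOX/OXO.]: (0,0)[XXOX/OXO.]+0* (1,3)[.XOX/OXOX]+0
p3 O@[XXOX/OXO.]: (1,3)[XXOX/OXOO]+0*
p4 X@[XXOX/OXOO] terminal +0; root [.X.X/OXO.] d5

O winning at [.X.X/OXO.]: False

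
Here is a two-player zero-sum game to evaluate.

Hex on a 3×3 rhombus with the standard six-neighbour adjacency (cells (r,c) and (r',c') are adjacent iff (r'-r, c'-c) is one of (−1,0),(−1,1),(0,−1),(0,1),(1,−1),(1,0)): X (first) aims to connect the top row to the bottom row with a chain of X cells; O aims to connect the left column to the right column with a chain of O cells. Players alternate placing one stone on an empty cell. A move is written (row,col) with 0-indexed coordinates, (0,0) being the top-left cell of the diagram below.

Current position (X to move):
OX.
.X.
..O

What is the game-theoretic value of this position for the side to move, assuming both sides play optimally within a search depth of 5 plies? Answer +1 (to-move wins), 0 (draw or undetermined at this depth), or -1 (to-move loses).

p1 X@[OX./.X./..O]: (0,2)[OXX/.X./..O]+1* (1,0)[OX./XX./..O]+1 (1,2)[OX./.XX/..O]+1 (2,0)[OX./.X./X.O]+1 (2,1)[OX./.X./.XO]+1
p2 O@[OXX/.X./..O]: (1,0)[OXX/OX./..O]-1* (1,2)[OXX/.XO/..O]-1 (2,0)[OXX/.X./O.O]-1 (2,1)[OXX/.X./.OO]-1
p3 X@[OXX/OX./..O]: (1,2)[OXX/OXX/..O]+1* (2,0)[OXX/OX./X.O]+1 (2,1)[OXX/OX./.XO]+1
p4 O@[OXX/OXX/..O]: (2,0)[OXX/OXX/O.O]-1* (2,1)[OXX/OXX/.OO]-1
p5 X@[OXX/OXX/O.O]: (2,1)[OXX/OXX/OXO]+1*
p6 O@[OXX/OXX/OXO] terminal -1; root [OX./.X./..O] d5

value(OX./.X./..O, X) = +1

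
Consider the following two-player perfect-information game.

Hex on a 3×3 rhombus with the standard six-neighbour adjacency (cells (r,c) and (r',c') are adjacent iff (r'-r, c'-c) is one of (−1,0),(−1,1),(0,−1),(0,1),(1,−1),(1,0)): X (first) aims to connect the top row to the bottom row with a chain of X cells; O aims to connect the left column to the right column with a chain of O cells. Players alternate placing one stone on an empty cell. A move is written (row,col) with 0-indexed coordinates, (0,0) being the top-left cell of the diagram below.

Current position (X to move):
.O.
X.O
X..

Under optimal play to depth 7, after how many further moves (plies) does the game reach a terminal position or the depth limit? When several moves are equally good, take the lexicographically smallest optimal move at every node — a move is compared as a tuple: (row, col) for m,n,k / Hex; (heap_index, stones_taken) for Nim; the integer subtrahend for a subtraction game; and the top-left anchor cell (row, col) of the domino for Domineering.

PV length from [.O./X.O/X..]: 1 ply

[.O./X.O/X..] X move#1: (0,0):+1/XO./X.O/X..*, (0,2):+1/.OX/X.O/X.., (1,1):+1/.O./XXO/X.., (2,1):-1/.O./X.O/XX., (2,2):-1/.O./X.O/X.X
[XO./X.O/X..] end (terminal -1, O#2); searched .O./X.O/X.. to 7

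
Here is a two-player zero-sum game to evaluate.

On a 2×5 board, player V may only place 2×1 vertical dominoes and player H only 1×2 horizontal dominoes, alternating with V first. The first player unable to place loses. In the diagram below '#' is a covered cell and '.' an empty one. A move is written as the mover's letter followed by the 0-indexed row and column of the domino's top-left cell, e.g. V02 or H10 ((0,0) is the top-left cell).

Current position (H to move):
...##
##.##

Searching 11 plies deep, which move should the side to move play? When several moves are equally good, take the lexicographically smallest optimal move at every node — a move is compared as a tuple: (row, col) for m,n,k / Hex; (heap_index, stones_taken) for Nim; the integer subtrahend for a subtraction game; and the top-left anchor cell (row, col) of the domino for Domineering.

p1 H@[...##/##.##]: H00[##.##/##.##]-1 H01[.####/##.##]+1*
p2 V@[.####/##.##] terminal -1; root [...##/##.##] d11

H's best at [...##/##.##]: H01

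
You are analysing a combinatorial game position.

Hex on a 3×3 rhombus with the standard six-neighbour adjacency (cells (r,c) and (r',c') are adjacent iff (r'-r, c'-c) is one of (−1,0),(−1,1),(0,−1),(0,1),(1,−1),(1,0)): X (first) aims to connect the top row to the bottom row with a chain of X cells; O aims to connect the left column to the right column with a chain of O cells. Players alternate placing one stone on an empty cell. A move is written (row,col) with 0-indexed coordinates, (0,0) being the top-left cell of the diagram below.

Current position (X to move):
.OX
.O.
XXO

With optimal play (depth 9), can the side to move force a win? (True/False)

X winning at [.OX/.O./XXO]: True

[.OX/.O./XXO] X move#1: (0,0):+1/XOX/.O./XXO*, (1,0):+1/.OX/XO./XXO, (1,2):+1/.OX/.OX/XXO
[XOX/.O./XXO] O move#2: (1,0):-1/XOX/OO./XXO*, (1,2):-1/XOX/.OO/XXO
[XOX/OO./XXO] X move#3: (1,2):+1/XOX/OOX/XXO*
[XOX/OOX/XXO] end (terminal -1, O#4); searched .OX/.O./XXO to 9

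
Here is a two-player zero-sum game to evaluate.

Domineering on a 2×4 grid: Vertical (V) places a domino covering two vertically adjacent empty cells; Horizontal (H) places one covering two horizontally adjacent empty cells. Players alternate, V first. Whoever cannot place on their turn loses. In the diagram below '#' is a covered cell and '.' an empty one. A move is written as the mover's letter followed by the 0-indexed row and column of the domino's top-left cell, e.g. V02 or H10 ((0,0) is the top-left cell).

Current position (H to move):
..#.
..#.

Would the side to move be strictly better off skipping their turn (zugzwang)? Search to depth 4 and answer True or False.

zugzwang(..#./..#., H) = False

p1 H@[..#./..#.]: H00[###./..#.]+1* H10[..#./###.]+1
p2 V@[###./..#.]: V03[####/..##]-1*
p3 H@[####/..##]: H10[####/####]+1*
p4 V@[####/####] terminal -1; root [..#./..#.] d4
suppose H passes — search the same position with V to move:
pass> p1 V@[..#./..#.]: V00[#.#./#.#.]+1* V01[.##./.##.]+1 V03[..##/..##]-1
pass> p2 H@[#.#./#.#.] terminal -1; root [..#./..#.] d4
for H: play +1, pass -1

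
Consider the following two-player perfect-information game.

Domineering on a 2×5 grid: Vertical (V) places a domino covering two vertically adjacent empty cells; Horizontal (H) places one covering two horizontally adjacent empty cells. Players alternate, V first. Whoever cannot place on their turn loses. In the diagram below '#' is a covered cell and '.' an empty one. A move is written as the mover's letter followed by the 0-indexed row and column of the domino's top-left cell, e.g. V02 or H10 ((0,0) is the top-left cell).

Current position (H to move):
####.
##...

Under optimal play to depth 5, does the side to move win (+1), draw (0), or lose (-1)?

p1 H@[####./##...]: H12[####./####.]-1 H13[####./##.##]+1*
p2 V@[####./##.##] terminal -1; root [####./##...] d5

value(####./##..., H) = +1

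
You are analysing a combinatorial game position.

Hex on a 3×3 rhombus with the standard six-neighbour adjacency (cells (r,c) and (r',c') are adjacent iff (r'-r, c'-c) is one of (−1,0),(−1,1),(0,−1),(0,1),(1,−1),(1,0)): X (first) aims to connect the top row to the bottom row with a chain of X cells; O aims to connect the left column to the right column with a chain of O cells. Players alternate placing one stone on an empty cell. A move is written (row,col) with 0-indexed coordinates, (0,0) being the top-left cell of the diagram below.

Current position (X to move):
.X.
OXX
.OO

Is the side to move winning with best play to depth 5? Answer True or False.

X winning at [.X./OXX/.OO]: True

ply 1, X at .X./OXX/.OO | (0,0)=-1→XX./OXX/.OO; (0,2)=-1→.XX/OXX/.OO; (2,0)=+1→.X./OXX/XOO*
ply 2: .X./OXX/XOO is terminal -1 (O); from .X./OXX/.OO depth 5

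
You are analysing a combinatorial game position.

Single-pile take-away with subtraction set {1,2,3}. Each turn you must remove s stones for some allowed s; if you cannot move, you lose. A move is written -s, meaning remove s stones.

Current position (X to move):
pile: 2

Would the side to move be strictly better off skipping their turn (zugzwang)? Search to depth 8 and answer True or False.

p1 X@[2]: -1[1]-1 -2[0]+1*
p2 O@[0] terminal -1; root [2] d8
suppose X passes — search the same position with O to move:
pass> p1 O@[2]: -1[1]-1 -2[0]+1*
pass> p2 X@[0] terminal -1; root [2] d8
for X: play +1, pass -1

zugzwang(2, X) = False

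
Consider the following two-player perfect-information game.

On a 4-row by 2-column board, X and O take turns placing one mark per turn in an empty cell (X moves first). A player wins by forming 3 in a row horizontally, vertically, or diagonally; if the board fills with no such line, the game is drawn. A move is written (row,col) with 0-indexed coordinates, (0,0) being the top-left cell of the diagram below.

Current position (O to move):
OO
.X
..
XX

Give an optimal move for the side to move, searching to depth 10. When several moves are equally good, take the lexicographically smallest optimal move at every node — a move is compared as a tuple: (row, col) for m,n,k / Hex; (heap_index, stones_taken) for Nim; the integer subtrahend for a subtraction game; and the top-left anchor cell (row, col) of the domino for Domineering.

[OO/.X/../XX] O move#1: (1,0):-1/OO/OX/../XX, (2,0):-1/OO/.X/O./XX, (2,1):+0/OO/.X/.O/XX*
[OO/.X/.O/XX] X move#2: (1,0):+0/OO/XX/.O/XX*, (2,0):+0/OO/.X/XO/XX
[OO/XX/.O/XX] O move#3: (2,0):+0/OO/XX/OO/XX*
[OO/XX/OO/XX] end (terminal +0, X#4); searched OO/.X/../XX to 10

O's best at [OO/.X/../XX]: (2,1)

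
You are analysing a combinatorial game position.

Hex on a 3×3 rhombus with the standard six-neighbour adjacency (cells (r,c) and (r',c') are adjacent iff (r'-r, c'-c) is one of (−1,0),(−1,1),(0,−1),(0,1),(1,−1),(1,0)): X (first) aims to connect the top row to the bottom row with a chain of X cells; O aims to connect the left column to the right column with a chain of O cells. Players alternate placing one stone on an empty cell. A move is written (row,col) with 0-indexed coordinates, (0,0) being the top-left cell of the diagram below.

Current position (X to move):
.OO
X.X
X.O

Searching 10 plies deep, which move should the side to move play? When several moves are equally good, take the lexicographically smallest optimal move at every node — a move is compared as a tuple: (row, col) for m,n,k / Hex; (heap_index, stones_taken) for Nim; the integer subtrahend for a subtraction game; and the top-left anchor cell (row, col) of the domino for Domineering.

[.OO/X.X/X.O] X move#1: (0,0):+1/XOO/X.X/X.O*, (1,1):-1/.OO/XXX/X.O, (2,1):-1/.OO/X.X/XXO
[XOO/X.X/X.O] end (terminal -1, O#2); searched .OO/X.X/X.O to 10

X's best at [.OO/X.X/X.O]: (0,0)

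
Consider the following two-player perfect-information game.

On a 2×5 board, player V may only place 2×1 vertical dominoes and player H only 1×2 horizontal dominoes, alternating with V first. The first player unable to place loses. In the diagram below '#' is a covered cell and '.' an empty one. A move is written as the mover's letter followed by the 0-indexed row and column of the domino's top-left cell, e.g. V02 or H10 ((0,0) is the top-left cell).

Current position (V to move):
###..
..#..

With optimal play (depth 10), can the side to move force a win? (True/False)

V winning at [###../..#..]: True

p1 V@[###../..#..]: V03[####./..##.]+1* V04[###.#/..#.#]+1
p2 H@[####./..##.]: H10[####./####.]-1*
p3 V@[####./####.]: V04[#####/#####]+1*
p4 H@[#####/#####] terminal -1; root [###../..#..] d10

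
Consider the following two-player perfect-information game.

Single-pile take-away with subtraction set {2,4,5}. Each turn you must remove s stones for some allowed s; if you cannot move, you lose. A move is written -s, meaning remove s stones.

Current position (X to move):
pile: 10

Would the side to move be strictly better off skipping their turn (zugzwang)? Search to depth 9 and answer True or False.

zugzwang(10, X) = False

ply 1, X at 10 | -2=+1→8*; -4=-1→6; -5=-1→5
ply 2, O at 8 | -2=-1→6*; -4=-1→4; -5=-1→3
ply 3, X at 6 | -2=-1→4; -4=-1→2; -5=+1→1*
ply 4: 1 is terminal -1 (O); from 10 depth 9
suppose X passes — search the same position with O to move:
pass> ply 1, O at 10 | -2=+1→8*; -4=-1→6; -5=-1→5
pass> ply 2, X at 8 | -2=-1→6*; -4=-1→4; -5=-1→3
pass> ply 3, O at 6 | -2=-1→4; -4=-1→2; -5=+1→1*
pass> ply 4: 1 is terminal -1 (X); from 10 depth 9
for X: play +1, pass -1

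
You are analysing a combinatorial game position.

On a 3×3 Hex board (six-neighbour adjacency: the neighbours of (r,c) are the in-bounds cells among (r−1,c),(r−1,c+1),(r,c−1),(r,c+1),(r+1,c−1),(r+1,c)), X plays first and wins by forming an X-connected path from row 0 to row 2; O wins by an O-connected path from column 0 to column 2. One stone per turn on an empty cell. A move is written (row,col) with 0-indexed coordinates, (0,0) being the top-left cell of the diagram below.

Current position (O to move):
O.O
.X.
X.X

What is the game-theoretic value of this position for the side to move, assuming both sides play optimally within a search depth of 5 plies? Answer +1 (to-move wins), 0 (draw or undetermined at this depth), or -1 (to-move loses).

ply 1, O at O.O/.X./X.X | (0,1)=+1→OOO/.X./X.X*; (1,0)=-1→O.O/OX./X.X; (1,2)=-1→O.O/.XO/X.X; (2,1)=-1→O.O/.X./XOX
ply 2: OOO/.X./X.X is terminal -1 (X); from O.O/.X./X.X depth 5

value(O.O/.X./X.X, O) = +1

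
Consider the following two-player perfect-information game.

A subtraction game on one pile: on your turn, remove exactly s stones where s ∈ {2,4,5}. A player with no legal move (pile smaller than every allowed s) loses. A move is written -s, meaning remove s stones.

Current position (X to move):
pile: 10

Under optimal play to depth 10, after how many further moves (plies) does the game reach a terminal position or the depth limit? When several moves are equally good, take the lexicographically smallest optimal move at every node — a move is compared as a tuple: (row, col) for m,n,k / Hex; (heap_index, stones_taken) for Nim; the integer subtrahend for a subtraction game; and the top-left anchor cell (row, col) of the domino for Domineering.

PV length from [10]: 3 plies

p1 X@[10]: -2[8]+1* -4[6]-1 -5[5]-1
p2 O@[8]: -2[6]-1* -4[4]-1 -5[3]-1
p3 X@[6]: -2[4]-1 -4[2]-1 -5[1]+1*
p4 O@[1] terminal -1; root [10] d10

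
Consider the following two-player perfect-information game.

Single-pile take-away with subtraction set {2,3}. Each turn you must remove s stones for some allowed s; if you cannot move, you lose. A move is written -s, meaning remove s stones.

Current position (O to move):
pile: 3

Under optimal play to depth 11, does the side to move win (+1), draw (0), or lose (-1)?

value(3, O) = +1

p1 O@[3]: -2[1]+1* -3[0]+1
p2 X@[1] terminal -1; root [3] d11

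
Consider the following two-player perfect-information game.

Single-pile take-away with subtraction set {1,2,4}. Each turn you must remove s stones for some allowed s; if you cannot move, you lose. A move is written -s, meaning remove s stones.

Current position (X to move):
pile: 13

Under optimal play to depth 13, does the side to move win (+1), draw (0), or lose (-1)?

value(13, X) = +1

p1 X@[13]: -1[12]+1* -2[11]-1 -4[9]+1
p2 O@[12]: -1[11]-1* -2[10]-1 -4[8]-1
p3 X@[11]: -1[10]-1 -2[9]+1* -4[7]-1
p4 O@[9]: -1[8]-1* -2[7]-1 -4[5]-1
p5 X@[8]: -1[7]-1 -2[6]+1* -4[4]-1
p6 O@[6]: -1[5]-1* -2[4]-1 -4[2]-1
p7 X@[5]: -1[4]-1 -2[3]+1* -4[1]-1
p8 O@[3]: -1[2]-1* -2[1]-1
p9 X@[2]: -1[1]-1 -2[0]+1*
p10 O@[0] terminal -1; root [13] d13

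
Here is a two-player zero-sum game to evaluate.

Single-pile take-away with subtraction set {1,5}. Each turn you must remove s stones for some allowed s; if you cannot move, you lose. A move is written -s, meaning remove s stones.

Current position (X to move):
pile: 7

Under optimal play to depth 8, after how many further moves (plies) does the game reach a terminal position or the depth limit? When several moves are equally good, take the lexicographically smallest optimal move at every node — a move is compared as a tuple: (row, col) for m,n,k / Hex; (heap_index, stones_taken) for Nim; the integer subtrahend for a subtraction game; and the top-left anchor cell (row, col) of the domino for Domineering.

PV length from [7]: 7 plies

ply 1, X at 7 | -1=+1→6*; -5=+1→2
ply 2, O at 6 | -1=-1→5*; -5=-1→1
ply 3, X at 5 | -1=+1→4*; -5=+1→0
ply 4, O at 4 | -1=-1→3*
ply 5, X at 3 | -1=+1→2*
ply 6, O at 2 | -1=-1→1*
ply 7, X at 1 | -1=+1→0*
ply 8: 0 is terminal -1 (O); from 7 depth 8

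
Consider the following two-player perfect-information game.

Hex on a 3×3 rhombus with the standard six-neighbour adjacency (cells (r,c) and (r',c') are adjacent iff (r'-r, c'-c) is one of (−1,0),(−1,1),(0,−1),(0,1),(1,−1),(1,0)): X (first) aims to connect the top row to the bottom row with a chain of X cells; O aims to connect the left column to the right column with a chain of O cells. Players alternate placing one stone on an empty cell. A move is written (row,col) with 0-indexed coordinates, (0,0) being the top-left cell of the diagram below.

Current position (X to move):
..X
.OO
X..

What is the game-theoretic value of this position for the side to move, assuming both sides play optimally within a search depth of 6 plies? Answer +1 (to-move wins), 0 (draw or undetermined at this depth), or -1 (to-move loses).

value(..X/.OO/X.., X) = +1

p1 X@[..X/.OO/X..]: (0,0)[X.X/.OO/X..]-1 (0,1)[.XX/.OO/X..]-1 (1,0)[..X/XOO/X..]+1* (2,1)[..X/.OO/XX.]-1 (2,2)[..X/.OO/X.X]-1
p2 O@[..X/XOO/X..]: (0,0)[O.X/XOO/X..]-1* (0,1)[.OX/XOO/X..]-1 (2,1)[..X/XOO/XO.]-1 (2,2)[..X/XOO/X.O]-1
p3 X@[O.X/XOO/X..]: (0,1)[OXX/XOO/X..]+1* (2,1)[O.X/XOO/XX.]-1 (2,2)[O.X/XOO/X.X]-1
p4 O@[OXX/XOO/X..] terminal -1; root [..X/.OO/X..] d6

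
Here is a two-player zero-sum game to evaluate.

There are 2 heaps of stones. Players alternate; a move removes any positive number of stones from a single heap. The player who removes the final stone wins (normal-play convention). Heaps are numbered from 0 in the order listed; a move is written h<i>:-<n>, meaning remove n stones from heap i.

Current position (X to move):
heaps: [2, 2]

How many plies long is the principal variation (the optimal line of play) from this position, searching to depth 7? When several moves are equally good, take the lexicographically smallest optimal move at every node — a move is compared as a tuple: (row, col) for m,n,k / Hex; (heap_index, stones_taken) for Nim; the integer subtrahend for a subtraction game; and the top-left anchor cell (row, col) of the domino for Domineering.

PV length from [(2,2)]: 4 plies

p1 X@[(2,2)]: h0:-1[(1,2)]-1* h0:-2[(0,2)]-1 h1:-1[(2,1)]-1 h1:-2[(2,0)]-1
p2 O@[(1,2)]: h0:-1[(0,2)]-1 h1:-1[(1,1)]+1* h1:-2[(1,0)]-1
p3 X@[(1,1)]: h0:-1[(0,1)]-1* h1:-1[(1,0)]-1
p4 O@[(0,1)]: h1:-1[(0,0)]+1*
p5 X@[(0,0)] terminal -1; root [(2,2)] d7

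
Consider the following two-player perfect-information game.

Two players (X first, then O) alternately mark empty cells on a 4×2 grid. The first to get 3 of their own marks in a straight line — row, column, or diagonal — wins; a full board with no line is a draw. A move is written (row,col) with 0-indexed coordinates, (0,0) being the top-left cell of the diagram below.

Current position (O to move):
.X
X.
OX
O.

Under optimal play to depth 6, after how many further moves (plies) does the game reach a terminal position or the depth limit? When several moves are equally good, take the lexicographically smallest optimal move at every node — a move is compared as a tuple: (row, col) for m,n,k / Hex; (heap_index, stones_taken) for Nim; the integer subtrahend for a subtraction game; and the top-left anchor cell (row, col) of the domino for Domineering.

PV length from [.X/X./OX/O.]: 3 plies

p1 O@[.X/X./OX/O.]: (0,0)[OX/X./OX/O.]-1 (1,1)[.X/XO/OX/O.]+0* (3,1)[.X/X./OX/OO]-1
p2 X@[.X/XO/OX/O.]: (0,0)[XX/XO/OX/O.]+0* (3,1)[.X/XO/OX/OX]+0
p3 O@[XX/XO/OX/O.]: (3,1)[XX/XO/OX/OO]+0*
p4 X@[XX/XO/OX/OO] terminal +0; root [.X/X./OX/O.] d6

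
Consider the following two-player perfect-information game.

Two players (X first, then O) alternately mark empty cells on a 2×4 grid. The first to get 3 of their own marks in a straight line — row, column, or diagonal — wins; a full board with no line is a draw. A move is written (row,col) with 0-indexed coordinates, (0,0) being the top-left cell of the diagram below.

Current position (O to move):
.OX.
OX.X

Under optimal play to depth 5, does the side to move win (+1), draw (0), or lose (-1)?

value(.OX./OX.X, O) = 0

p1 O@[.OX./OX.X]: (0,0)[OOX./OX.X]-1 (0,3)[.OXO/OX.X]-1 (1,2)[.OX./OXOX]+0*
p2 X@[.OX./OXOX]: (0,0)[XOX./OXOX]+0* (0,3)[.OXX/OXOX]+0
p3 O@[XOX./OXOX]: (0,3)[XOXO/OXOX]+0*
p4 X@[XOXO/OXOX] terminal +0; root [.OX./OX.X] d5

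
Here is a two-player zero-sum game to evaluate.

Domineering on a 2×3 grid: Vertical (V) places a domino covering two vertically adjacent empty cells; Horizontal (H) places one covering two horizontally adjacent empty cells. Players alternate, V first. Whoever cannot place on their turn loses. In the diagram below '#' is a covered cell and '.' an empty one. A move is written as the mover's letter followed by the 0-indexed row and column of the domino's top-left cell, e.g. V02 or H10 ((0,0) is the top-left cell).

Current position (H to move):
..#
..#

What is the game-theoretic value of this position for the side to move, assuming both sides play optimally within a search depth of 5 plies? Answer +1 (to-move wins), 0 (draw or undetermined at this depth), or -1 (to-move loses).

ply 1, H at ..#/..# | H00=+1→###/..#*; H10=+1→..#/###
ply 2: ###/..# is terminal -1 (V); from ..#/..# depth 5

value(..#/..#, H) = +1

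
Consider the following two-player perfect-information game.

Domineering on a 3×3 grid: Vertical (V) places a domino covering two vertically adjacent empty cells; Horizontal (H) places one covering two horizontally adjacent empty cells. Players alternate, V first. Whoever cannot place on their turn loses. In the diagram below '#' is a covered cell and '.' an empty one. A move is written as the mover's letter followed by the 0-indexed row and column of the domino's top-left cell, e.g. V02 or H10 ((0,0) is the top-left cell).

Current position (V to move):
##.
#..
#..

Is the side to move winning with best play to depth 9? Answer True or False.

V winning at [##./#../#..]: True

p1 V@[##./#../#..]: V02[###/#.#/#..]-1 V11[##./##./##.]+1* V12[##./#.#/#.#]+1
p2 H@[##./##./##.] terminal -1; root [##./#../#..] d9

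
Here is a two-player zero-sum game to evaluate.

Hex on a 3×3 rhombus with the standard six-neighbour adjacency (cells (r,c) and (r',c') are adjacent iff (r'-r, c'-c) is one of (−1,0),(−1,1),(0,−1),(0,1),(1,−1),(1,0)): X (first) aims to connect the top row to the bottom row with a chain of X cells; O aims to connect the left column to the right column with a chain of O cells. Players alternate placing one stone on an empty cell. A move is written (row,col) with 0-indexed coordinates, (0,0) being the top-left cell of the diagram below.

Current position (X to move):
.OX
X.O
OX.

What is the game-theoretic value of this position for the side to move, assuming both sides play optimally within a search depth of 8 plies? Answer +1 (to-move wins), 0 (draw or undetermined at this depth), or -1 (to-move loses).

value(.OX/X.O/OX., X) = +1

ply 1, X at .OX/X.O/OX. | (0,0)=-1→XOX/X.O/OX.; (1,1)=+1→.OX/XXO/OX.*; (2,2)=-1→.OX/X.O/OXX
ply 2: .OX/XXO/OX. is terminal -1 (O); from .OX/X.O/OX. depth 8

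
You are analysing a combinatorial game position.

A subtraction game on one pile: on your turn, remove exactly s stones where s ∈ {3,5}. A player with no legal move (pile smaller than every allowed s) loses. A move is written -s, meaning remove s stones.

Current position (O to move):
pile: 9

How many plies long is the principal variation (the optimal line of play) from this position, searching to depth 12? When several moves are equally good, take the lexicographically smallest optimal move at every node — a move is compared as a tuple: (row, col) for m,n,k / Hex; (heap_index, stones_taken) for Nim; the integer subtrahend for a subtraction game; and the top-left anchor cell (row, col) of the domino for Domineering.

PV length from [9]: 2 plies

[9] O move#1: -3:-1/6*, -5:-1/4
[6] X move#2: -3:-1/3, -5:+1/1*
[1] end (terminal -1, O#3); searched 9 to 12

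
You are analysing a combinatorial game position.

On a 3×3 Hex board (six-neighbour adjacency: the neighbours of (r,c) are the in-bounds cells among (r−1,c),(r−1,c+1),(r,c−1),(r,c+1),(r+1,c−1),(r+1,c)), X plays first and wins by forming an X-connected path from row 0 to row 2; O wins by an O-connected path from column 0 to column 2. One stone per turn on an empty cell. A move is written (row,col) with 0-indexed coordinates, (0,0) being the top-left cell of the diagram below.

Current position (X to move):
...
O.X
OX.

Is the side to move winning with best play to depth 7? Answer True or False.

[.../O.X/OX.] X move#1: (0,0):-1/X../O.X/OX., (0,1):+1/.X./O.X/OX.*, (0,2):+1/..X/O.X/OX., (1,1):+1/.../OXX/OX., (2,2):-1/.../O.X/OXX
[.X./O.X/OX.] O move#2: (0,0):-1/OX./O.X/OX.*, (0,2):-1/.XO/O.X/OX., (1,1):-1/.X./OOX/OX., (2,2):-1/.X./O.X/OXO
[OX./O.X/OX.] X move#3: (0,2):+1/OXX/O.X/OX.*, (1,1):+1/OX./OXX/OX., (2,2):+1/OX./O.X/OXX
[OXX/O.X/OX.] end (terminal -1, O#4); searched .../O.X/OX. to 7

X winning at [.../O.X/OX.]: True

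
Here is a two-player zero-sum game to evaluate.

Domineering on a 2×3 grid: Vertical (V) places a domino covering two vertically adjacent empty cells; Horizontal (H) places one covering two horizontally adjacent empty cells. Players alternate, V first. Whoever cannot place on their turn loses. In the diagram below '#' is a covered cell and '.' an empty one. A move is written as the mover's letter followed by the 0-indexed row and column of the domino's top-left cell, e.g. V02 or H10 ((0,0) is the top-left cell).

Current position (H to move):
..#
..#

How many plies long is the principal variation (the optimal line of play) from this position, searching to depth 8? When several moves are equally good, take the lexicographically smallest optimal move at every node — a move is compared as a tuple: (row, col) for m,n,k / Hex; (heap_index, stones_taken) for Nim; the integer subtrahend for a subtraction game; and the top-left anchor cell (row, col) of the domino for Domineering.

ply 1, H at ..#/..# | H00=+1→###/..#*; H10=+1→..#/###
ply 2: ###/..# is terminal -1 (V); from ..#/..# depth 8

PV length from [..#/..#]: 1 ply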